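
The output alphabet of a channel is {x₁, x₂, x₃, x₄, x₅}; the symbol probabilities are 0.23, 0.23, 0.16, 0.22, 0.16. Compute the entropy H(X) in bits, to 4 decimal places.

H = −Σ pᵢ log₂ pᵢ.
−0.23·log₂(0.23) = 0.4877
−0.23·log₂(0.23) = 0.4877
−0.16·log₂(0.16) = 0.4230
−0.22·log₂(0.22) = 0.4806
−0.16·log₂(0.16) = 0.4230
Sum ≈ 2.3019 → 2.3019 bits.

2.3019 bits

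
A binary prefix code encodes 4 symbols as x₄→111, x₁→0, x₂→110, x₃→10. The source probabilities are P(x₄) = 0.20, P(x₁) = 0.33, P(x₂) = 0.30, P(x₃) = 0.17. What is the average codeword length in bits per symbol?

2.17 bits/symbol

L̄ = Σ pᵢ·ℓᵢ = 0.20·3 + 0.33·1 + 0.30·3 + 0.17·2 = 2.17 bits/symbol.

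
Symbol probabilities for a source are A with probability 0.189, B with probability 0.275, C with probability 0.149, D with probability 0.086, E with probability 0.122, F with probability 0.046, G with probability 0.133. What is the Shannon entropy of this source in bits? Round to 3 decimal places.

2.642 bits

H = −Σ pᵢ log₂ pᵢ.
−0.189·log₂(0.189) = 0.4543
−0.275·log₂(0.275) = 0.5122
−0.149·log₂(0.149) = 0.4092
−0.086·log₂(0.086) = 0.3044
−0.122·log₂(0.122) = 0.3703
−0.046·log₂(0.046) = 0.2043
−0.133·log₂(0.133) = 0.3871
Sum ≈ 2.6418 → 2.642 bits.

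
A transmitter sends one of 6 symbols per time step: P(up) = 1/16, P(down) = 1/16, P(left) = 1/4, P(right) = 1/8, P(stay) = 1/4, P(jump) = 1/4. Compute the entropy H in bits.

2.375 bits

Each probability is a power of 1/2, so log₂(1/p) is an integer.
H = Σ p·log₂(1/p) = 1/16·4 + 1/16·4 + 1/4·2 + 1/8·3 + 1/4·2 + 1/4·2 = 2.375 bits.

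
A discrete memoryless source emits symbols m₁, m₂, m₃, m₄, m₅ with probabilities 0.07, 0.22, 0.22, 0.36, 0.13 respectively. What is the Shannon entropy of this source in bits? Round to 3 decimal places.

2.143 bits

H = −Σ pᵢ log₂ pᵢ.
−0.07·log₂(0.07) = 0.2686
−0.22·log₂(0.22) = 0.4806
−0.22·log₂(0.22) = 0.4806
−0.36·log₂(0.36) = 0.5306
−0.13·log₂(0.13) = 0.3826
Sum ≈ 2.1430 → 2.143 bits.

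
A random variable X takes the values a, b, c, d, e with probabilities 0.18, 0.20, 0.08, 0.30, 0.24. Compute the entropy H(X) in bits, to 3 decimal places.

H = −Σ pᵢ log₂ pᵢ.
−0.18·log₂(0.18) = 0.4453
−0.20·log₂(0.20) = 0.4644
−0.08·log₂(0.08) = 0.2915
−0.30·log₂(0.30) = 0.5211
−0.24·log₂(0.24) = 0.4941
Sum ≈ 2.2164 → 2.216 bits.

2.216 bits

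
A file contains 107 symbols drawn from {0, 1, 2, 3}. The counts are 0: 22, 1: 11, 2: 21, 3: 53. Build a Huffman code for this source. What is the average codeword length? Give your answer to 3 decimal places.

Probabilities are the counts divided by 107.
Repeatedly combine the two least-probable nodes; the expected code length is the sum of the merged weights.
merge 11/107 + 21/107 → 32/107
merge 22/107 + 32/107 → 54/107
merge 53/107 + 54/107 → 1
L = 32/107 + 54/107 + 1 = 193/107 ≈ 1.804 bits/symbol.

1.804 bits/symbol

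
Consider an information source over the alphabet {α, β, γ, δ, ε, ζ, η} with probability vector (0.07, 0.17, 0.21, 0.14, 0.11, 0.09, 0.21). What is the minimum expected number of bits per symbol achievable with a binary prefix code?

Repeatedly combine the two least-probable nodes; the expected code length is the sum of the merged weights.
merge 7/100 + 9/100 → 4/25
merge 11/100 + 7/50 → 1/4
merge 4/25 + 17/100 → 33/100
merge 21/100 + 21/100 → 21/50
merge 1/4 + 33/100 → 29/50
merge 21/50 + 29/50 → 1
L = 4/25 + 1/4 + 33/100 + 21/50 + 29/50 + 1 = 137/50 = 2.74 bits/symbol.

2.74 bits/symbol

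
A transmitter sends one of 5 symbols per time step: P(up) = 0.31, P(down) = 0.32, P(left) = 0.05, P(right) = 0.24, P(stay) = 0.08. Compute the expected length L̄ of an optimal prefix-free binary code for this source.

2.13 bits/symbol

Repeatedly combine the two least-probable nodes; the expected code length is the sum of the merged weights.
merge 1/20 + 2/25 → 13/100
merge 13/100 + 6/25 → 37/100
merge 31/100 + 8/25 → 63/100
merge 37/100 + 63/100 → 1
L = 13/100 + 37/100 + 63/100 + 1 = 213/100 = 2.13 bits/symbol.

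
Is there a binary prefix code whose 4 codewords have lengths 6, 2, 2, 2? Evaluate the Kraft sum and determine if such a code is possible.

0.765625; yes

With common denominator 2^6 = 64: Σ 2^(−ℓᵢ) = 1/64 + 16/64 + 16/64 + 16/64 = 49/64 = 0.765625.
Kraft's inequality requires Σ ≤ 1; here Σ = 0.765625 ≤ 1, so such a prefix code exists.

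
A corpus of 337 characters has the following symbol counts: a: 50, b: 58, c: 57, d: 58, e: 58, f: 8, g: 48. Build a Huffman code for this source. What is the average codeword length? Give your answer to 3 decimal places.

Probabilities are the counts divided by 337.
Repeatedly combine the two least-probable nodes; the expected code length is the sum of the merged weights.
merge 8/337 + 48/337 → 56/337
merge 50/337 + 56/337 → 106/337
merge 57/337 + 58/337 → 115/337
merge 58/337 + 58/337 → 116/337
merge 106/337 + 115/337 → 221/337
merge 116/337 + 221/337 → 1
L = 56/337 + 106/337 + 115/337 + 116/337 + 221/337 + 1 = 951/337 ≈ 2.822 bits/symbol.

2.822 bits/symbol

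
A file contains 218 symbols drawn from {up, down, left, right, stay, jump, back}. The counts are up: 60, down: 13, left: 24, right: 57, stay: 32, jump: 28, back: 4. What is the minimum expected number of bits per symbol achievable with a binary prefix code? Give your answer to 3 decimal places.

Probabilities are the counts divided by 218.
Repeatedly combine the two least-probable nodes; the expected code length is the sum of the merged weights.
merge 2/109 + 13/218 → 17/218
merge 17/218 + 12/109 → 41/218
merge 14/109 + 16/109 → 30/109
merge 41/218 + 57/218 → 49/109
merge 30/109 + 30/109 → 60/109
merge 49/109 + 60/109 → 1
L = 17/218 + 41/218 + 30/109 + 49/109 + 60/109 + 1 = 277/109 ≈ 2.541 bits/symbol.

2.541 bits/symbol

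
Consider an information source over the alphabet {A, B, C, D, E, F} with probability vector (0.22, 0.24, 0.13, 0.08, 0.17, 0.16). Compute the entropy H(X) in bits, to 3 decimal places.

H = −Σ pᵢ log₂ pᵢ.
−0.22·log₂(0.22) = 0.4806
−0.24·log₂(0.24) = 0.4941
−0.13·log₂(0.13) = 0.3826
−0.08·log₂(0.08) = 0.2915
−0.17·log₂(0.17) = 0.4346
−0.16·log₂(0.16) = 0.4230
Sum ≈ 2.5065 → 2.506 bits.

2.506 bits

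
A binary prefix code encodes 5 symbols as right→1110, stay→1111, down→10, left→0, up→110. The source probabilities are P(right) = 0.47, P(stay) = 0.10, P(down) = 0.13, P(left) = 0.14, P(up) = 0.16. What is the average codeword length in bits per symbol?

L̄ = Σ pᵢ·ℓᵢ = 0.47·4 + 0.10·4 + 0.13·2 + 0.14·1 + 0.16·3 = 3.16 bits/symbol.

3.16 bits/symbol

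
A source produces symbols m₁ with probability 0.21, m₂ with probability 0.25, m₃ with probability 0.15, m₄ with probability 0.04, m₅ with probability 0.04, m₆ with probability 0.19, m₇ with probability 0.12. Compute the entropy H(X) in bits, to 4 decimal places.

2.5772 bits

H = −Σ pᵢ log₂ pᵢ.
−0.21·log₂(0.21) = 0.4728
−0.25·log₂(0.25) = 0.5000
−0.15·log₂(0.15) = 0.4105
−0.04·log₂(0.04) = 0.1858
−0.04·log₂(0.04) = 0.1858
−0.19·log₂(0.19) = 0.4552
−0.12·log₂(0.12) = 0.3671
Sum ≈ 2.5772 → 2.5772 bits.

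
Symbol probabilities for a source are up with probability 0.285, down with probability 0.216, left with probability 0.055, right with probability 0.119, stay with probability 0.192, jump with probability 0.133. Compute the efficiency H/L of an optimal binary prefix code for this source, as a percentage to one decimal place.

Entropy H = −Σ p log₂ p ≈ 2.4335 bits.
Huffman merges: 11/200+119/1000→87/500; 133/1000+87/500→307/1000; 24/125+27/125→51/125; 57/200+307/1000→74/125; 51/125+74/125→1. L = 2481/1000 ≈ 2.4810.
Efficiency = H/L = 2.4335/2.4810 = 98.1%.

98.1%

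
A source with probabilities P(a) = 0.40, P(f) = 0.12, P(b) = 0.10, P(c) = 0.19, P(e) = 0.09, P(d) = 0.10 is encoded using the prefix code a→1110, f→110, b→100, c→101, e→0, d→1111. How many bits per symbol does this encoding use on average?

L̄ = Σ pᵢ·ℓᵢ = 0.40·4 + 0.12·3 + 0.10·3 + 0.19·3 + 0.09·1 + 0.10·4 = 3.32 bits/symbol.

3.32 bits/symbol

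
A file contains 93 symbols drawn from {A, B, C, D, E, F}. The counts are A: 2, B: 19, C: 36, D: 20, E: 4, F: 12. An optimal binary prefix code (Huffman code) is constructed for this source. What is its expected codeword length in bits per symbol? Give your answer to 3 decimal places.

2.258 bits/symbol

Probabilities are the counts divided by 93.
Repeatedly combine the two least-probable nodes; the expected code length is the sum of the merged weights.
merge 2/93 + 4/93 → 2/31
merge 2/31 + 4/31 → 6/31
merge 6/31 + 19/93 → 37/93
merge 20/93 + 12/31 → 56/93
merge 37/93 + 56/93 → 1
L = 2/31 + 6/31 + 37/93 + 56/93 + 1 = 70/31 ≈ 2.258 bits/symbol.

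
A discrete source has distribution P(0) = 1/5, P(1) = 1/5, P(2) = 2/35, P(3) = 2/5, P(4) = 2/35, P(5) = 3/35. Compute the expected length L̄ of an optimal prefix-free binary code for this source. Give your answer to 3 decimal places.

Repeatedly combine the two least-probable nodes; the expected code length is the sum of the merged weights.
merge 2/35 + 2/35 → 4/35
merge 3/35 + 4/35 → 1/5
merge 1/5 + 1/5 → 2/5
merge 1/5 + 2/5 → 3/5
merge 2/5 + 3/5 → 1
L = 4/35 + 1/5 + 2/5 + 3/5 + 1 = 81/35 ≈ 2.314 bits/symbol.

2.314 bits/symbol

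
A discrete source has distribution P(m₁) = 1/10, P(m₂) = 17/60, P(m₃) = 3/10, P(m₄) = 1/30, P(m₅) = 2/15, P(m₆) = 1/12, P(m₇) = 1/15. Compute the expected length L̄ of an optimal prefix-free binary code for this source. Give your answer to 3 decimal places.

Repeatedly combine the two least-probable nodes; the expected code length is the sum of the merged weights.
merge 1/30 + 1/15 → 1/10
merge 1/12 + 1/10 → 11/60
merge 1/10 + 2/15 → 7/30
merge 11/60 + 7/30 → 5/12
merge 17/60 + 3/10 → 7/12
merge 5/12 + 7/12 → 1
L = 1/10 + 11/60 + 7/30 + 5/12 + 7/12 + 1 = 151/60 ≈ 2.517 bits/symbol.

2.517 bits/symbol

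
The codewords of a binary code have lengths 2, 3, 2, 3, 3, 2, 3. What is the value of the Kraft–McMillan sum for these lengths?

1.25

With common denominator 2^3 = 8: Σ 2^(−ℓᵢ) = 2/8 + 1/8 + 2/8 + 1/8 + 1/8 + 2/8 + 1/8 = 10/8 = 1.25.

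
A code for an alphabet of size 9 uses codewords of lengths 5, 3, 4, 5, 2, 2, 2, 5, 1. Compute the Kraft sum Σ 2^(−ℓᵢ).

With common denominator 2^5 = 32: Σ 2^(−ℓᵢ) = 1/32 + 4/32 + 2/32 + 1/32 + 8/32 + 8/32 + 8/32 + 1/32 + 16/32 = 49/32 = 1.53125.

1.53125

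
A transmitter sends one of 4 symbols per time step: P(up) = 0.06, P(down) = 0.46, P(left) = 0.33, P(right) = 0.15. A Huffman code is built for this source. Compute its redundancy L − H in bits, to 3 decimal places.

Entropy H = −Σ p log₂ p ≈ 1.6972 bits.
Huffman merges: 3/50+3/20→21/100; 21/100+33/100→27/50; 23/50+27/50→1. L = 7/4 ≈ 1.7500.
L − H = 1.7500 − 1.6972 = 0.053 bits.

0.053 bits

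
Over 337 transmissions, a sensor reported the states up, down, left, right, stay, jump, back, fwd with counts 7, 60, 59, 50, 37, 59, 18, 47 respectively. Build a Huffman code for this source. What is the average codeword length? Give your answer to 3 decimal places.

Probabilities are the counts divided by 337.
Repeatedly combine the two least-probable nodes; the expected code length is the sum of the merged weights.
merge 7/337 + 18/337 → 25/337
merge 25/337 + 37/337 → 62/337
merge 47/337 + 50/337 → 97/337
merge 59/337 + 59/337 → 118/337
merge 60/337 + 62/337 → 122/337
merge 97/337 + 118/337 → 215/337
merge 122/337 + 215/337 → 1
L = 25/337 + 62/337 + 97/337 + 118/337 + 122/337 + 215/337 + 1 = 976/337 ≈ 2.896 bits/symbol.

2.896 bits/symbol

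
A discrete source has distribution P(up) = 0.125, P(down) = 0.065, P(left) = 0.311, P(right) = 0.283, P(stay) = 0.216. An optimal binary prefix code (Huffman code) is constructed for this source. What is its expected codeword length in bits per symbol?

2.19 bits/symbol

Repeatedly combine the two least-probable nodes; the expected code length is the sum of the merged weights.
merge 13/200 + 1/8 → 19/100
merge 19/100 + 27/125 → 203/500
merge 283/1000 + 311/1000 → 297/500
merge 203/500 + 297/500 → 1
L = 19/100 + 203/500 + 297/500 + 1 = 219/100 = 2.19 bits/symbol.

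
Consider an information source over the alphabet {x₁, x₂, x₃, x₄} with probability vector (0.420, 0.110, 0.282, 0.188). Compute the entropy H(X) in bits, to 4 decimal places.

H = −Σ pᵢ log₂ pᵢ.
−0.420·log₂(0.420) = 0.5256
−0.110·log₂(0.110) = 0.3503
−0.282·log₂(0.282) = 0.5150
−0.188·log₂(0.188) = 0.4533
Sum ≈ 1.8442 → 1.8442 bits.

1.8442 bits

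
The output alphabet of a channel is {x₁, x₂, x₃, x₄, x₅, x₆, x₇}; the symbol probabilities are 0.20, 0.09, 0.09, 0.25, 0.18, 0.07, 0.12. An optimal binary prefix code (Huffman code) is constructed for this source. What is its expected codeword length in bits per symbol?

Repeatedly combine the two least-probable nodes; the expected code length is the sum of the merged weights.
merge 7/100 + 9/100 → 4/25
merge 9/100 + 3/25 → 21/100
merge 4/25 + 9/50 → 17/50
merge 1/5 + 21/100 → 41/100
merge 1/4 + 17/50 → 59/100
merge 41/100 + 59/100 → 1
L = 4/25 + 21/100 + 17/50 + 41/100 + 59/100 + 1 = 271/100 = 2.71 bits/symbol.

2.71 bits/symbol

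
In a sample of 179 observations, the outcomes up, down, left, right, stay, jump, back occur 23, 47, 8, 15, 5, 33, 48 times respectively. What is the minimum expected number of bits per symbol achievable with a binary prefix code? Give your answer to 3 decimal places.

2.514 bits/symbol

Probabilities are the counts divided by 179.
Repeatedly combine the two least-probable nodes; the expected code length is the sum of the merged weights.
merge 5/179 + 8/179 → 13/179
merge 13/179 + 15/179 → 28/179
merge 23/179 + 28/179 → 51/179
merge 33/179 + 47/179 → 80/179
merge 48/179 + 51/179 → 99/179
merge 80/179 + 99/179 → 1
L = 13/179 + 28/179 + 51/179 + 80/179 + 99/179 + 1 = 450/179 ≈ 2.514 bits/symbol.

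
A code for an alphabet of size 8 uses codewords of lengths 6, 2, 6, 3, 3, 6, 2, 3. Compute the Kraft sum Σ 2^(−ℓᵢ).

With common denominator 2^6 = 64: Σ 2^(−ℓᵢ) = 1/64 + 16/64 + 1/64 + 8/64 + 8/64 + 1/64 + 16/64 + 8/64 = 59/64 = 0.921875.

0.921875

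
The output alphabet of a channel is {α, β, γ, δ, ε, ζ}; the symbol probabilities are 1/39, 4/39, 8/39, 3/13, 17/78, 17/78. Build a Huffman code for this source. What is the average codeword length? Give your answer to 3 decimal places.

2.462 bits/symbol

Repeatedly combine the two least-probable nodes; the expected code length is the sum of the merged weights.
merge 1/39 + 4/39 → 5/39
merge 5/39 + 8/39 → 1/3
merge 17/78 + 17/78 → 17/39
merge 3/13 + 1/3 → 22/39
merge 17/39 + 22/39 → 1
L = 5/39 + 1/3 + 17/39 + 22/39 + 1 = 32/13 ≈ 2.462 bits/symbol.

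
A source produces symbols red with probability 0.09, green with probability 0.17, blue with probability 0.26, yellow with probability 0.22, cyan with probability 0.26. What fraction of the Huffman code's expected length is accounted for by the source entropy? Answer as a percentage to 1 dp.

Entropy H = −Σ p log₂ p ≈ 2.2384 bits.
Huffman merges: 9/100+17/100→13/50; 11/50+13/50→12/25; 13/50+13/50→13/25; 12/25+13/25→1. L = 113/50 ≈ 2.2600.
Efficiency = H/L = 2.2384/2.2600 = 99.0%.

99.0%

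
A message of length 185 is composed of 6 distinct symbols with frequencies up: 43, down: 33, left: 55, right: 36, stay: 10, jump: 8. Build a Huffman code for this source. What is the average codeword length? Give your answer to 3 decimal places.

2.373 bits/symbol

Probabilities are the counts divided by 185.
Repeatedly combine the two least-probable nodes; the expected code length is the sum of the merged weights.
merge 8/185 + 2/37 → 18/185
merge 18/185 + 33/185 → 51/185
merge 36/185 + 43/185 → 79/185
merge 51/185 + 11/37 → 106/185
merge 79/185 + 106/185 → 1
L = 18/185 + 51/185 + 79/185 + 106/185 + 1 = 439/185 ≈ 2.373 bits/symbol.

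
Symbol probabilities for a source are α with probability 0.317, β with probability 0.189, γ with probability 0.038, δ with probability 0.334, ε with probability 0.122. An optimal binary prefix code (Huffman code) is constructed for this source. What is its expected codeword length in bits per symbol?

2.16 bits/symbol

Repeatedly combine the two least-probable nodes; the expected code length is the sum of the merged weights.
merge 19/500 + 61/500 → 4/25
merge 4/25 + 189/1000 → 349/1000
merge 317/1000 + 167/500 → 651/1000
merge 349/1000 + 651/1000 → 1
L = 4/25 + 349/1000 + 651/1000 + 1 = 54/25 = 2.16 bits/symbol.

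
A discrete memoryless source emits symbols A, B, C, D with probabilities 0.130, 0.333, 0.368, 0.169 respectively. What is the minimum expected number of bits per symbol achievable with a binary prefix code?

1.931 bits/symbol

Repeatedly combine the two least-probable nodes; the expected code length is the sum of the merged weights.
merge 13/100 + 169/1000 → 299/1000
merge 299/1000 + 333/1000 → 79/125
merge 46/125 + 79/125 → 1
L = 299/1000 + 79/125 + 1 = 1931/1000 = 1.931 bits/symbol.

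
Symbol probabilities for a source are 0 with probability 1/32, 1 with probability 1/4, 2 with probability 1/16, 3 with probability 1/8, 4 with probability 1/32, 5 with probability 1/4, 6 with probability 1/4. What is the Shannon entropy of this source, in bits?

2.4375 bits

Each probability is a power of 1/2, so log₂(1/p) is an integer.
H = Σ p·log₂(1/p) = 1/32·5 + 1/4·2 + 1/16·4 + 1/8·3 + 1/32·5 + 1/4·2 + 1/4·2 = 2.4375 bits.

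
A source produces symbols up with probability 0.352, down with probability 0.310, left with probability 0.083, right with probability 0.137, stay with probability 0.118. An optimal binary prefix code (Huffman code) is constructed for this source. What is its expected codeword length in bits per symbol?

Repeatedly combine the two least-probable nodes; the expected code length is the sum of the merged weights.
merge 83/1000 + 59/500 → 201/1000
merge 137/1000 + 201/1000 → 169/500
merge 31/100 + 169/500 → 81/125
merge 44/125 + 81/125 → 1
L = 201/1000 + 169/500 + 81/125 + 1 = 2187/1000 = 2.187 bits/symbol.

2.187 bits/symbol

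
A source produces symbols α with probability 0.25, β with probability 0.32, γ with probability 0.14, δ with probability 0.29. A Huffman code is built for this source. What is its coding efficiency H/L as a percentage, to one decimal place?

97.1%

Entropy H = −Σ p log₂ p ≈ 1.9410 bits.
Huffman merges: 7/50+1/4→39/100; 29/100+8/25→61/100; 39/100+61/100→1. L = 2 ≈ 2.0000.
Efficiency = H/L = 1.9410/2.0000 = 97.1%.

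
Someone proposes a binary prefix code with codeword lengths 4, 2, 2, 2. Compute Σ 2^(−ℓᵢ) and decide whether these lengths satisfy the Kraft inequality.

With common denominator 2^4 = 16: Σ 2^(−ℓᵢ) = 1/16 + 4/16 + 4/16 + 4/16 = 13/16 = 0.8125.
Kraft's inequality requires Σ ≤ 1; here Σ = 0.8125 ≤ 1, so such a prefix code exists.

0.8125; yes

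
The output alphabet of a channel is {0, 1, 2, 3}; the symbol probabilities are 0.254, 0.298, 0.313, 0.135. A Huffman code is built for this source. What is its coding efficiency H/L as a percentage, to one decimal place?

Entropy H = −Σ p log₂ p ≈ 1.9372 bits.
Huffman merges: 27/200+127/500→389/1000; 149/500+313/1000→611/1000; 389/1000+611/1000→1. L = 2 ≈ 2.0000.
Efficiency = H/L = 1.9372/2.0000 = 96.9%.

96.9%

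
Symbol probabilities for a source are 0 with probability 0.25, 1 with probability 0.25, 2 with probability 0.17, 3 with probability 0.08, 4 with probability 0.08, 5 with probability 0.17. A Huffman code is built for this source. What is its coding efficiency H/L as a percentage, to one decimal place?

98.5%

Entropy H = −Σ p log₂ p ≈ 2.4522 bits.
Huffman merges: 2/25+2/25→4/25; 4/25+17/100→33/100; 17/100+1/4→21/50; 1/4+33/100→29/50; 21/50+29/50→1. L = 249/100 ≈ 2.4900.
Efficiency = H/L = 2.4522/2.4900 = 98.5%.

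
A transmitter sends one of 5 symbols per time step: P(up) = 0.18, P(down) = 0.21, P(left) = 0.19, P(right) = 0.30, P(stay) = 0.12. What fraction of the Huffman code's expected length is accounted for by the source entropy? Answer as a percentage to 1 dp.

Entropy H = −Σ p log₂ p ≈ 2.2615 bits.
Huffman merges: 3/25+9/50→3/10; 19/100+21/100→2/5; 3/10+3/10→3/5; 2/5+3/5→1. L = 23/10 ≈ 2.3000.
Efficiency = H/L = 2.2615/2.3000 = 98.3%.

98.3%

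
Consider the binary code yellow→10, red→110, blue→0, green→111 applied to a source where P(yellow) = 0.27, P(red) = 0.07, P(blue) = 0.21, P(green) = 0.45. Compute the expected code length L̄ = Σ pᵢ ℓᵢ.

L̄ = Σ pᵢ·ℓᵢ = 0.27·2 + 0.07·3 + 0.21·1 + 0.45·3 = 2.31 bits/symbol.

2.31 bits/symbol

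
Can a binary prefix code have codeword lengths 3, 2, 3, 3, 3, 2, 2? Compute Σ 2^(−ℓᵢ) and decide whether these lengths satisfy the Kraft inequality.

With common denominator 2^3 = 8: Σ 2^(−ℓᵢ) = 1/8 + 2/8 + 1/8 + 1/8 + 1/8 + 2/8 + 2/8 = 10/8 = 1.25.
Kraft's inequality requires Σ ≤ 1; here Σ = 1.25 > 1, so no such prefix code exists.

1.25; no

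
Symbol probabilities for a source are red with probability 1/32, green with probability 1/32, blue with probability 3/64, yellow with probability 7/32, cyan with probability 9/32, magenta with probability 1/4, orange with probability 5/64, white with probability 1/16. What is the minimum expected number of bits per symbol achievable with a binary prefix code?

2.5625 bits/symbol

Repeatedly combine the two least-probable nodes; the expected code length is the sum of the merged weights.
merge 1/32 + 1/32 → 1/16
merge 3/64 + 1/16 → 7/64
merge 1/16 + 5/64 → 9/64
merge 7/64 + 9/64 → 1/4
merge 7/32 + 1/4 → 15/32
merge 1/4 + 9/32 → 17/32
merge 15/32 + 17/32 → 1
L = 1/16 + 7/64 + 9/64 + 1/4 + 15/32 + 17/32 + 1 = 41/16 = 2.5625 bits/symbol.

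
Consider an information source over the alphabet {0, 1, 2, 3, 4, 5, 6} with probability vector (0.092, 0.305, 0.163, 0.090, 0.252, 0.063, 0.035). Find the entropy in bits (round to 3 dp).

2.500 bits

H = −Σ pᵢ log₂ pᵢ.
−0.092·log₂(0.092) = 0.3167
−0.305·log₂(0.305) = 0.5225
−0.163·log₂(0.163) = 0.4266
−0.090·log₂(0.090) = 0.3127
−0.252·log₂(0.252) = 0.5011
−0.063·log₂(0.063) = 0.2513
−0.035·log₂(0.035) = 0.1693
Sum ≈ 2.5001 → 2.500 bits.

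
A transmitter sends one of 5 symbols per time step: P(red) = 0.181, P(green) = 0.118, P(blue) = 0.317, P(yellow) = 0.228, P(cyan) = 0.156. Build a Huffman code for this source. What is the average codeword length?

Repeatedly combine the two least-probable nodes; the expected code length is the sum of the merged weights.
merge 59/500 + 39/250 → 137/500
merge 181/1000 + 57/250 → 409/1000
merge 137/500 + 317/1000 → 591/1000
merge 409/1000 + 591/1000 → 1
L = 137/500 + 409/1000 + 591/1000 + 1 = 1137/500 = 2.274 bits/symbol.

2.274 bits/symbol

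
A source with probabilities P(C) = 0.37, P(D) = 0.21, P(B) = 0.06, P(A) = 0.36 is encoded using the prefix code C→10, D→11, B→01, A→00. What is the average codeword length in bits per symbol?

2 bits/symbol

L̄ = Σ pᵢ·ℓᵢ = 0.37·2 + 0.21·2 + 0.06·2 + 0.36·2 = 2 bits/symbol.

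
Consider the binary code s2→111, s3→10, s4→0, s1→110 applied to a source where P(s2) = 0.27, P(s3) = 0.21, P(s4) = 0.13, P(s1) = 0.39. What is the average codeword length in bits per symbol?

L̄ = Σ pᵢ·ℓᵢ = 0.27·3 + 0.21·2 + 0.13·1 + 0.39·3 = 2.53 bits/symbol.

2.53 bits/symbol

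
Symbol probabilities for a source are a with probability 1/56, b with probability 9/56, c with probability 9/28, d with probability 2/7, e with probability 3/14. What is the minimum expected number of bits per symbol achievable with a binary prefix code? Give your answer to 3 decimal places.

Repeatedly combine the two least-probable nodes; the expected code length is the sum of the merged weights.
merge 1/56 + 9/56 → 5/28
merge 5/28 + 3/14 → 11/28
merge 2/7 + 9/28 → 17/28
merge 11/28 + 17/28 → 1
L = 5/28 + 11/28 + 17/28 + 1 = 61/28 ≈ 2.179 bits/symbol.

2.179 bits/symbol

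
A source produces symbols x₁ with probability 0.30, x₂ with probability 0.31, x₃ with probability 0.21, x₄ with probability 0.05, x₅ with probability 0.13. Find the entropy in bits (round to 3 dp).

H = −Σ pᵢ log₂ pᵢ.
−0.30·log₂(0.30) = 0.5211
−0.31·log₂(0.31) = 0.5238
−0.21·log₂(0.21) = 0.4728
−0.05·log₂(0.05) = 0.2161
−0.13·log₂(0.13) = 0.3826
Sum ≈ 2.1164 → 2.116 bits.

2.116 bits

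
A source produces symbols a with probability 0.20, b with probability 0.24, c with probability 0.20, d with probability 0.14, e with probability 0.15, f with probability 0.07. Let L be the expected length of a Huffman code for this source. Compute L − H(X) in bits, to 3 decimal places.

Entropy H = −Σ p log₂ p ≈ 2.4991 bits.
Huffman merges: 7/100+7/50→21/100; 3/20+1/5→7/20; 1/5+21/100→41/100; 6/25+7/20→59/100; 41/100+59/100→1. L = 64/25 ≈ 2.5600.
L − H = 2.5600 − 2.4991 = 0.061 bits.

0.061 bits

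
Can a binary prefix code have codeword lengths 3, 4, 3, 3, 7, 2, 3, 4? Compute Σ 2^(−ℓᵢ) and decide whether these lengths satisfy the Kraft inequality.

With common denominator 2^7 = 128: Σ 2^(−ℓᵢ) = 16/128 + 8/128 + 16/128 + 16/128 + 1/128 + 32/128 + 16/128 + 8/128 = 113/128 = 0.8828125.
Kraft's inequality requires Σ ≤ 1; here Σ = 0.8828125 ≤ 1, so such a prefix code exists.

0.8828125; yes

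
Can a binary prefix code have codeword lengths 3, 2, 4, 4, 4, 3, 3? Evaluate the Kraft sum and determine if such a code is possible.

With common denominator 2^4 = 16: Σ 2^(−ℓᵢ) = 2/16 + 4/16 + 1/16 + 1/16 + 1/16 + 2/16 + 2/16 = 13/16 = 0.8125.
Kraft's inequality requires Σ ≤ 1; here Σ = 0.8125 ≤ 1, so such a prefix code exists.

0.8125; yes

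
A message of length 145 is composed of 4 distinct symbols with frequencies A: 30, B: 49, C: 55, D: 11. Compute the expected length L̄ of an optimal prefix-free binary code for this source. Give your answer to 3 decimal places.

1.903 bits/symbol

Probabilities are the counts divided by 145.
Repeatedly combine the two least-probable nodes; the expected code length is the sum of the merged weights.
merge 11/145 + 6/29 → 41/145
merge 41/145 + 49/145 → 18/29
merge 11/29 + 18/29 → 1
L = 41/145 + 18/29 + 1 = 276/145 ≈ 1.903 bits/symbol.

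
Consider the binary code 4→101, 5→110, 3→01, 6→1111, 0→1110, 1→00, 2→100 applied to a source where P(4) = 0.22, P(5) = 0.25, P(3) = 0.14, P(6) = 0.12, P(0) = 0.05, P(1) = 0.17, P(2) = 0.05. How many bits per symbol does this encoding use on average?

L̄ = Σ pᵢ·ℓᵢ = 0.22·3 + 0.25·3 + 0.14·2 + 0.12·4 + 0.05·4 + 0.17·2 + 0.05·3 = 2.86 bits/symbol.

2.86 bits/symbol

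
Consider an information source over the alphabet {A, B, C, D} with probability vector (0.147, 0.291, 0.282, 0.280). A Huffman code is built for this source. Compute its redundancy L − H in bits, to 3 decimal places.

Entropy H = −Σ p log₂ p ≈ 1.9541 bits.
Huffman merges: 147/1000+7/25→427/1000; 141/500+291/1000→573/1000; 427/1000+573/1000→1. L = 2 ≈ 2.0000.
L − H = 2.0000 − 1.9541 = 0.046 bits.

0.046 bits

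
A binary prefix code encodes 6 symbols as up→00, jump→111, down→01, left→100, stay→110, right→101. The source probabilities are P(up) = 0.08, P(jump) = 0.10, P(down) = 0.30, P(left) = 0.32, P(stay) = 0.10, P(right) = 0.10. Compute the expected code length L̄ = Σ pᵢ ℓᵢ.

2.62 bits/symbol

L̄ = Σ pᵢ·ℓᵢ = 0.08·2 + 0.10·3 + 0.30·2 + 0.32·3 + 0.10·3 + 0.10·3 = 2.62 bits/symbol.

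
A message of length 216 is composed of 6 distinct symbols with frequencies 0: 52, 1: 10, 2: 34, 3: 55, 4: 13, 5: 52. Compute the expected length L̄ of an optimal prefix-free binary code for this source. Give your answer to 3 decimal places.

Probabilities are the counts divided by 216.
Repeatedly combine the two least-probable nodes; the expected code length is the sum of the merged weights.
merge 5/108 + 13/216 → 23/216
merge 23/216 + 17/108 → 19/72
merge 13/54 + 13/54 → 13/27
merge 55/216 + 19/72 → 14/27
merge 13/27 + 14/27 → 1
L = 23/216 + 19/72 + 13/27 + 14/27 + 1 = 64/27 ≈ 2.370 bits/symbol.

2.370 bits/symbol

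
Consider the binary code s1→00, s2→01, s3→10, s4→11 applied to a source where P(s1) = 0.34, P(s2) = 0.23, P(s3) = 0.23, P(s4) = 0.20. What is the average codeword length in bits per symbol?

2 bits/symbol

L̄ = Σ pᵢ·ℓᵢ = 0.34·2 + 0.23·2 + 0.23·2 + 0.20·2 = 2 bits/symbol.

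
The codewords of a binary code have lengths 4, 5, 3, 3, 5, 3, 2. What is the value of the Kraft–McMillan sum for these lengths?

With common denominator 2^5 = 32: Σ 2^(−ℓᵢ) = 2/32 + 1/32 + 4/32 + 4/32 + 1/32 + 4/32 + 8/32 = 24/32 = 0.75.

0.75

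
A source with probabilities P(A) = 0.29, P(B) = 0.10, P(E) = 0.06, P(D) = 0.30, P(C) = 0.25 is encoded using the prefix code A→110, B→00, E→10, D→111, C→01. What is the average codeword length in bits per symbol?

L̄ = Σ pᵢ·ℓᵢ = 0.29·3 + 0.10·2 + 0.06·2 + 0.30·3 + 0.25·2 = 2.59 bits/symbol.

2.59 bits/symbol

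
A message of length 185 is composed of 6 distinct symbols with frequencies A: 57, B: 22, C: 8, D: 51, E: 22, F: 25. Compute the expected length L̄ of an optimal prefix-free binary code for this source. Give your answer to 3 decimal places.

Probabilities are the counts divided by 185.
Repeatedly combine the two least-probable nodes; the expected code length is the sum of the merged weights.
merge 8/185 + 22/185 → 6/37
merge 22/185 + 5/37 → 47/185
merge 6/37 + 47/185 → 77/185
merge 51/185 + 57/185 → 108/185
merge 77/185 + 108/185 → 1
L = 6/37 + 47/185 + 77/185 + 108/185 + 1 = 447/185 ≈ 2.416 bits/symbol.

2.416 bits/symbol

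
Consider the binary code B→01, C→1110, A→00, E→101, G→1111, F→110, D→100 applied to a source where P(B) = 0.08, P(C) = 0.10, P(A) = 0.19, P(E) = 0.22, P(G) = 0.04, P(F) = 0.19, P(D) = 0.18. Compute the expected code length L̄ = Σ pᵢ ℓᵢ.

2.87 bits/symbol

L̄ = Σ pᵢ·ℓᵢ = 0.08·2 + 0.10·4 + 0.19·2 + 0.22·3 + 0.04·4 + 0.19·3 + 0.18·3 = 2.87 bits/symbol.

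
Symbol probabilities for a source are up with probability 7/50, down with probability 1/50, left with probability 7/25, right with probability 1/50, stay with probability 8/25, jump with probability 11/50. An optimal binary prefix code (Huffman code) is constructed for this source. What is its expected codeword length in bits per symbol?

Repeatedly combine the two least-probable nodes; the expected code length is the sum of the merged weights.
merge 1/50 + 1/50 → 1/25
merge 1/25 + 7/50 → 9/50
merge 9/50 + 11/50 → 2/5
merge 7/25 + 8/25 → 3/5
merge 2/5 + 3/5 → 1
L = 1/25 + 9/50 + 2/5 + 3/5 + 1 = 111/50 = 2.22 bits/symbol.

2.22 bits/symbol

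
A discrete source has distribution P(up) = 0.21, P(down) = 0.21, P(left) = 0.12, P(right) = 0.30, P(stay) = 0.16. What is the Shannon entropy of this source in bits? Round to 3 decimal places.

H = −Σ pᵢ log₂ pᵢ.
−0.21·log₂(0.21) = 0.4728
−0.21·log₂(0.21) = 0.4728
−0.12·log₂(0.12) = 0.3671
−0.30·log₂(0.30) = 0.5211
−0.16·log₂(0.16) = 0.4230
Sum ≈ 2.2568 → 2.257 bits.

2.257 bits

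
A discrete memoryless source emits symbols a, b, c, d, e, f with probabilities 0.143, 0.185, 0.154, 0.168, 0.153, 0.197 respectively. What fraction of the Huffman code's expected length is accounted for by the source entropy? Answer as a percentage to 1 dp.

Entropy H = −Σ p log₂ p ≈ 2.5757 bits.
Huffman merges: 143/1000+153/1000→37/125; 77/500+21/125→161/500; 37/200+197/1000→191/500; 37/125+161/500→309/500; 191/500+309/500→1. L = 1309/500 ≈ 2.6180.
Efficiency = H/L = 2.5757/2.6180 = 98.4%.

98.4%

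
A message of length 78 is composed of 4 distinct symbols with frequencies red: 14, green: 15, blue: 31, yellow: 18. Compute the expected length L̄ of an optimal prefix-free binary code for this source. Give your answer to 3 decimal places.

1.974 bits/symbol

Probabilities are the counts divided by 78.
Repeatedly combine the two least-probable nodes; the expected code length is the sum of the merged weights.
merge 7/39 + 5/26 → 29/78
merge 3/13 + 29/78 → 47/78
merge 31/78 + 47/78 → 1
L = 29/78 + 47/78 + 1 = 77/39 ≈ 1.974 bits/symbol.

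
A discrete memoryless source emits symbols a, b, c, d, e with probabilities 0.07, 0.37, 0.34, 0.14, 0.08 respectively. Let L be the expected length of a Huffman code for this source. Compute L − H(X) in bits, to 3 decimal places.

0.053 bits

Entropy H = −Σ p log₂ p ≈ 2.0171 bits.
Huffman merges: 7/100+2/25→3/20; 7/50+3/20→29/100; 29/100+17/50→63/100; 37/100+63/100→1. L = 207/100 ≈ 2.0700.
L − H = 2.0700 − 2.0171 = 0.053 bits.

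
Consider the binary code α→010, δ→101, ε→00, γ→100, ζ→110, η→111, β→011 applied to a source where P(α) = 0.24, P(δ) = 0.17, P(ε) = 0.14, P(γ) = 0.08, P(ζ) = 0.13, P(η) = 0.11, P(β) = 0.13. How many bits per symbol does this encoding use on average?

2.86 bits/symbol

L̄ = Σ pᵢ·ℓᵢ = 0.24·3 + 0.17·3 + 0.14·2 + 0.08·3 + 0.13·3 + 0.11·3 + 0.13·3 = 2.86 bits/symbol.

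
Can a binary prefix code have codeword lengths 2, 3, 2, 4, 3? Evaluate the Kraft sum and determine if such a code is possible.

0.8125; yes

With common denominator 2^4 = 16: Σ 2^(−ℓᵢ) = 4/16 + 2/16 + 4/16 + 1/16 + 2/16 = 13/16 = 0.8125.
Kraft's inequality requires Σ ≤ 1; here Σ = 0.8125 ≤ 1, so such a prefix code exists.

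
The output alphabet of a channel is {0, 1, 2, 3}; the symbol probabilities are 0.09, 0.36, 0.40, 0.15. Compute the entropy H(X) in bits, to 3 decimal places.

1.783 bits

H = −Σ pᵢ log₂ pᵢ.
−0.09·log₂(0.09) = 0.3127
−0.36·log₂(0.36) = 0.5306
−0.40·log₂(0.40) = 0.5288
−0.15·log₂(0.15) = 0.4105
Sum ≈ 1.7826 → 1.783 bits.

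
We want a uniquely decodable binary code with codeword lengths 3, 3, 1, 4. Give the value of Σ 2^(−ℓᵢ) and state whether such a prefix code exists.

With common denominator 2^4 = 16: Σ 2^(−ℓᵢ) = 2/16 + 2/16 + 8/16 + 1/16 = 13/16 = 0.8125.
Kraft's inequality requires Σ ≤ 1; here Σ = 0.8125 ≤ 1, so such a prefix code exists.

0.8125; yes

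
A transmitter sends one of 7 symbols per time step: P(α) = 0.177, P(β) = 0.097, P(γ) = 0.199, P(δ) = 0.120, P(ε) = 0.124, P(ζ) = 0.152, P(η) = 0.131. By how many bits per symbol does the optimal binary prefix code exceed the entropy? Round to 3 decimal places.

0.031 bits

Entropy H = −Σ p log₂ p ≈ 2.7699 bits.
Huffman merges: 97/1000+3/25→217/1000; 31/250+131/1000→51/200; 19/125+177/1000→329/1000; 199/1000+217/1000→52/125; 51/200+329/1000→73/125; 52/125+73/125→1. L = 2801/1000 ≈ 2.8010.
L − H = 2.8010 − 2.7699 = 0.031 bits.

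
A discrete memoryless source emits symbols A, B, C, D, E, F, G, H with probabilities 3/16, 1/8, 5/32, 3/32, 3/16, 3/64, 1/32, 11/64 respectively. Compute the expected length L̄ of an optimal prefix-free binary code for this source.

2.875 bits/symbol

Repeatedly combine the two least-probable nodes; the expected code length is the sum of the merged weights.
merge 1/32 + 3/64 → 5/64
merge 5/64 + 3/32 → 11/64
merge 1/8 + 5/32 → 9/32
merge 11/64 + 11/64 → 11/32
merge 3/16 + 3/16 → 3/8
merge 9/32 + 11/32 → 5/8
merge 3/8 + 5/8 → 1
L = 5/64 + 11/64 + 9/32 + 11/32 + 3/8 + 5/8 + 1 = 23/8 = 2.875 bits/symbol.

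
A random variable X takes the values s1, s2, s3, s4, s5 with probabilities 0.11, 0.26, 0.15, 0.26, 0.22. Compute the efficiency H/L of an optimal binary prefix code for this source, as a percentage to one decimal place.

99.6%

Entropy H = −Σ p log₂ p ≈ 2.2520 bits.
Huffman merges: 11/100+3/20→13/50; 11/50+13/50→12/25; 13/50+13/50→13/25; 12/25+13/25→1. L = 113/50 ≈ 2.2600.
Efficiency = H/L = 2.2520/2.2600 = 99.6%.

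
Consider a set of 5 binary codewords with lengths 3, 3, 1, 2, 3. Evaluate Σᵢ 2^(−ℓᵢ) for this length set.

1.125

With common denominator 2^3 = 8: Σ 2^(−ℓᵢ) = 1/8 + 1/8 + 4/8 + 2/8 + 1/8 = 9/8 = 1.125.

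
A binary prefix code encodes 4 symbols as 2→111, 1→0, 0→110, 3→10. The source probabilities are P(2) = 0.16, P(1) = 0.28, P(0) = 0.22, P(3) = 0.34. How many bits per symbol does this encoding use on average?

2.1 bits/symbol

L̄ = Σ pᵢ·ℓᵢ = 0.16·3 + 0.28·1 + 0.22·3 + 0.34·2 = 2.1 bits/symbol.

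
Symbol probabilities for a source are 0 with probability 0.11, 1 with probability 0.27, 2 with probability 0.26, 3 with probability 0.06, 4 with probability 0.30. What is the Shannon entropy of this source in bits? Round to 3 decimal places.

2.130 bits

H = −Σ pᵢ log₂ pᵢ.
−0.11·log₂(0.11) = 0.3503
−0.27·log₂(0.27) = 0.5100
−0.26·log₂(0.26) = 0.5053
−0.06·log₂(0.06) = 0.2435
−0.30·log₂(0.30) = 0.5211
Sum ≈ 2.1302 → 2.130 bits.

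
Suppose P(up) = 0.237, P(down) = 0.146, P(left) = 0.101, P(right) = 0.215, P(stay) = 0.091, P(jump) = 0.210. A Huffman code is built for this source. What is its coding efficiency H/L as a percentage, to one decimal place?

Entropy H = −Σ p log₂ p ≈ 2.4959 bits.
Huffman merges: 91/1000+101/1000→24/125; 73/500+24/125→169/500; 21/100+43/200→17/40; 237/1000+169/500→23/40; 17/40+23/40→1. L = 253/100 ≈ 2.5300.
Efficiency = H/L = 2.4959/2.5300 = 98.7%.

98.7%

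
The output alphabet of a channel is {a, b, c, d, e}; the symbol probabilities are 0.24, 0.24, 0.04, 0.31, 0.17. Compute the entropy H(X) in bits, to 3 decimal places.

H = −Σ pᵢ log₂ pᵢ.
−0.24·log₂(0.24) = 0.4941
−0.24·log₂(0.24) = 0.4941
−0.04·log₂(0.04) = 0.1858
−0.31·log₂(0.31) = 0.5238
−0.17·log₂(0.17) = 0.4346
Sum ≈ 2.1324 → 2.132 bits.

2.132 bits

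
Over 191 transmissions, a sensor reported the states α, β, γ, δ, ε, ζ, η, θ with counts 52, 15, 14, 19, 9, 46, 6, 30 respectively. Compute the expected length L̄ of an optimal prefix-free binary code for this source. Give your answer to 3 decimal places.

Probabilities are the counts divided by 191.
Repeatedly combine the two least-probable nodes; the expected code length is the sum of the merged weights.
merge 6/191 + 9/191 → 15/191
merge 14/191 + 15/191 → 29/191
merge 15/191 + 19/191 → 34/191
merge 29/191 + 30/191 → 59/191
merge 34/191 + 46/191 → 80/191
merge 52/191 + 59/191 → 111/191
merge 80/191 + 111/191 → 1
L = 15/191 + 29/191 + 34/191 + 59/191 + 80/191 + 111/191 + 1 = 519/191 ≈ 2.717 bits/symbol.

2.717 bits/symbol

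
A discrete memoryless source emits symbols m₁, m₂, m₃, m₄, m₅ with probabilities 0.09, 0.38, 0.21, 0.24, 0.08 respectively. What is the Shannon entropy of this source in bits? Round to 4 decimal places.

H = −Σ pᵢ log₂ pᵢ.
−0.09·log₂(0.09) = 0.3127
−0.38·log₂(0.38) = 0.5305
−0.21·log₂(0.21) = 0.4728
−0.24·log₂(0.24) = 0.4941
−0.08·log₂(0.08) = 0.2915
Sum ≈ 2.1016 → 2.1016 bits.

2.1016 bits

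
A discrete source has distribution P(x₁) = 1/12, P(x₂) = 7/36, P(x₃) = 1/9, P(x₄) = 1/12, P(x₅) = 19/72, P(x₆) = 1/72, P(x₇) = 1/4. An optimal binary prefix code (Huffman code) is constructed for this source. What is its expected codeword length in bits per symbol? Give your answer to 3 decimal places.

2.569 bits/symbol

Repeatedly combine the two least-probable nodes; the expected code length is the sum of the merged weights.
merge 1/72 + 1/12 → 7/72
merge 1/12 + 7/72 → 13/72
merge 1/9 + 13/72 → 7/24
merge 7/36 + 1/4 → 4/9
merge 19/72 + 7/24 → 5/9
merge 4/9 + 5/9 → 1
L = 7/72 + 13/72 + 7/24 + 4/9 + 5/9 + 1 = 185/72 ≈ 2.569 bits/symbol.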